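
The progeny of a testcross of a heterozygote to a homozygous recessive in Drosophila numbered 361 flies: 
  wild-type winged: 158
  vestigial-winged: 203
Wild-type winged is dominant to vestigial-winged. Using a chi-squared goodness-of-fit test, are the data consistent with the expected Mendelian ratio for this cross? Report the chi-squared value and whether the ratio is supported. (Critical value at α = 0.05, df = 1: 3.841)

5.609; not consistent

A testcross of a heterozygote (Aa × aa) gives a 1:1 phenotypic ratio.
Expected counts for N = 361 under a 1:1 ratio (total parts = 2):
  wild-type winged: 361 × 1/2 = 180.5
  vestigial-winged: 361 × 1/2 = 180.5
χ² = Σ (O − E)² / E
  wild-type winged: (158 − 180.5)² / 180.5 = 2.8047
  vestigial-winged: (203 − 180.5)² / 180.5 = 2.8047
χ² = 2.8047 + 2.8047 = 5.6094 ≈ 5.609
Degrees of freedom = 2 − 1 = 1; critical value at α = 0.05 is 3.841.
Since 5.609 > 3.841, we reject the null hypothesis — the data do not fit the 1:1 ratio.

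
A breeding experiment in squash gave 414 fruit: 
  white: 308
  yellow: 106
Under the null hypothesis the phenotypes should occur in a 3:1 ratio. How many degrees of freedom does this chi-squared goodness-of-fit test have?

1

A goodness-of-fit test with 2 phenotype classes has df = 2 − 1 = 1.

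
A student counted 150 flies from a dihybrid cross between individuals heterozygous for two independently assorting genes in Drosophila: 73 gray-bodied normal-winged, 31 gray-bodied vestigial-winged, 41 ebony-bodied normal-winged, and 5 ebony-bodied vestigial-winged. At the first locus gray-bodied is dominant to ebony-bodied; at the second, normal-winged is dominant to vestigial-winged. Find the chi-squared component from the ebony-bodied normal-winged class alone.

A dihybrid F₂ with independent assortment and complete dominance at both loci gives a 9:3:3:1 phenotypic ratio.
Total ratio parts = 16. Expected numbers out of 150:
  gray-bodied normal-winged: 150 × 9/16 = 84.375
  gray-bodied vestigial-winged: 150 × 3/16 = 28.125
  ebony-bodied normal-winged: 150 × 3/16 = 28.125
  ebony-bodied vestigial-winged: 150 × 1/16 = 9.375
Contribution of ebony-bodied normal-winged: (41 − 28.125)² / 28.125 = 5.8939

5.894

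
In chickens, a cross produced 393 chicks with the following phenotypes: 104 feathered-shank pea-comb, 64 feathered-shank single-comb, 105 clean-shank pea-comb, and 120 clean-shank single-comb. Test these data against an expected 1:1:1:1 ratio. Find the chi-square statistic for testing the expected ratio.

Total ratio parts = 4. Expected numbers out of 393:
  feathered-shank pea-comb: 393 × 1/4 = 98.25
  feathered-shank single-comb: 393 × 1/4 = 98.25
  clean-shank pea-comb: 393 × 1/4 = 98.25
  clean-shank single-comb: 393 × 1/4 = 98.25
χ² = Σ (O − E)² / E
  feathered-shank pea-comb: (104 − 98.25)² / 98.25 = 0.3365
  feathered-shank single-comb: (64 − 98.25)² / 98.25 = 11.9396
  clean-shank pea-comb: (105 − 98.25)² / 98.25 = 0.4637
  clean-shank single-comb: (120 − 98.25)² / 98.25 = 4.8149
χ² = 0.3365 + 11.9396 + 0.4637 + 4.8149 = 17.5547 ≈ 17.555

17.555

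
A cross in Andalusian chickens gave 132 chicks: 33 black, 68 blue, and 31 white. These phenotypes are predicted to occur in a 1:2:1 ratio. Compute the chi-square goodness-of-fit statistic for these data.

The 1:2:1 ratio has 4 parts, so with N = 132 the expected counts are:
  black: 132 × 1/4 = 33
  blue: 132 × 2/4 = 66
  white: 132 × 1/4 = 33
χ² = Σ (O − E)² / E
  black: (33 − 33)² / 33 = 0.0000
  blue: (68 − 66)² / 66 = 0.0606
  white: (31 − 33)² / 33 = 0.1212
χ² = 0.0000 + 0.0606 + 0.1212 = 0.1818 ≈ 0.182

0.182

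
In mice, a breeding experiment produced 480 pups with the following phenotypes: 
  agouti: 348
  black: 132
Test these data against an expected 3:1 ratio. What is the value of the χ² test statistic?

1.600

Total ratio parts = 4. Expected numbers out of 480:
  agouti: 480 × 3/4 = 360
  black: 480 × 1/4 = 120
χ² = Σ (O − E)² / E
  agouti: (348 − 360)² / 360 = 0.4000
  black: (132 − 120)² / 120 = 1.2000
χ² = 0.4000 + 1.2000 = 1.600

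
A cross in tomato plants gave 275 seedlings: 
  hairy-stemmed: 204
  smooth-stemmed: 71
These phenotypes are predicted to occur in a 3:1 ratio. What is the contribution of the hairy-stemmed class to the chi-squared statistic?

0.025

The 3:1 ratio has 4 parts, so with N = 275 the expected counts are:
  hairy-stemmed: 275 × 3/4 = 206.25
  smooth-stemmed: 275 × 1/4 = 68.75
Contribution of hairy-stemmed: (204 − 206.25)² / 206.25 = 0.0245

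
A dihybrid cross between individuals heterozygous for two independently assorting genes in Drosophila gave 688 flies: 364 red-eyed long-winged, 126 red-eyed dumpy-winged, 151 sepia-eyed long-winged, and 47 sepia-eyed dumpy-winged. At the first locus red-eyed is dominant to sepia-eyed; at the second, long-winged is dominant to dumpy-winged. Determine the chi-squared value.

A dihybrid F₂ with independent assortment and complete dominance at both loci gives a 9:3:3:1 phenotypic ratio.
The 9:3:3:1 ratio has 16 parts, so with N = 688 the expected counts are:
  red-eyed long-winged: 688 × 9/16 = 387
  red-eyed dumpy-winged: 688 × 3/16 = 129
  sepia-eyed long-winged: 688 × 3/16 = 129
  sepia-eyed dumpy-winged: 688 × 1/16 = 43
χ² = Σ (O − E)² / E
  red-eyed long-winged: (364 − 387)² / 387 = 1.3669
  red-eyed dumpy-winged: (126 − 129)² / 129 = 0.0698
  sepia-eyed long-winged: (151 − 129)² / 129 = 3.7519
  sepia-eyed dumpy-winged: (47 − 43)² / 43 = 0.3721
χ² = 1.3669 + 0.0698 + 3.7519 + 0.3721 = 5.5607 ≈ 5.561

5.561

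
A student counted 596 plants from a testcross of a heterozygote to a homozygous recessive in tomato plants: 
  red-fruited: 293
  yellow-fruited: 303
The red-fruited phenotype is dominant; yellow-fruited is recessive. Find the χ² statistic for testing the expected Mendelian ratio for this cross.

A testcross of a heterozygote (Aa × aa) gives a 1:1 phenotypic ratio.
The 1:1 ratio has 2 parts, so with N = 596 the expected counts are:
  red-fruited: 596 × 1/2 = 298
  yellow-fruited: 596 × 1/2 = 298
χ² = Σ (O − E)² / E
  red-fruited: (293 − 298)² / 298 = 0.0839
  yellow-fruited: (303 − 298)² / 298 = 0.0839
χ² = 0.0839 + 0.0839 = 0.1678 ≈ 0.168

0.168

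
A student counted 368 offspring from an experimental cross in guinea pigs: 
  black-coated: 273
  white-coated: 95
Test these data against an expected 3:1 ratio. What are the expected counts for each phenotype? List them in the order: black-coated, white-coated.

The 3:1 ratio has 4 parts, so with N = 368 the expected counts are:
  black-coated: 368 × 3/4 = 276
  white-coated: 368 × 1/4 = 92

276, 92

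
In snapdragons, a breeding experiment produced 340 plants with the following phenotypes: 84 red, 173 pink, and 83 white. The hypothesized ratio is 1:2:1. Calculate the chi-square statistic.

The 1:2:1 ratio has 4 parts, so with N = 340 the expected counts are:
  red: 340 × 1/4 = 85
  pink: 340 × 2/4 = 170
  white: 340 × 1/4 = 85
χ² = Σ (O − E)² / E
  red: (84 − 85)² / 85 = 0.0118
  pink: (173 − 170)² / 170 = 0.0529
  white: (83 − 85)² / 85 = 0.0471
χ² = 0.0118 + 0.0529 + 0.0471 = 0.1118 ≈ 0.112

0.112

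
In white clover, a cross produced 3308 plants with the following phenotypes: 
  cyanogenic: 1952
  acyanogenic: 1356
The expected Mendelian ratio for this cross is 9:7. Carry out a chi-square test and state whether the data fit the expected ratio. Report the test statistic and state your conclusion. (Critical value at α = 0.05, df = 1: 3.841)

Under the 9:7 hypothesis (Σ ratio = 16, N = 3308):
  cyanogenic: 3308 × 9/16 = 1860.75
  acyanogenic: 3308 × 7/16 = 1447.25
χ² = Σ (O − E)² / E
  cyanogenic: (1952 − 1860.75)² / 1860.75 = 4.4748
  acyanogenic: (1356 − 1447.25)² / 1447.25 = 5.7534
χ² = 4.4748 + 5.7534 = 10.2282 ≈ 10.228
Degrees of freedom = 2 − 1 = 1; critical value at α = 0.05 is 3.841.
Since 10.228 > 3.841, we reject the null hypothesis — the data do not fit the 9:7 ratio.

10.228; not consistent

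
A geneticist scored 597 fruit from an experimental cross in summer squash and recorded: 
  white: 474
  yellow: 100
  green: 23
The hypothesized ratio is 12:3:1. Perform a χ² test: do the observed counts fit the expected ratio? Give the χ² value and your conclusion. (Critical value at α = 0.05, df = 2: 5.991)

8.302; not consistent

The 12:3:1 ratio has 16 parts, so with N = 597 the expected counts are:
  white: 597 × 12/16 = 447.75
  yellow: 597 × 3/16 = 111.9375
  green: 597 × 1/16 = 37.3125
χ² = Σ (O − E)² / E
  white: (474 − 447.75)² / 447.75 = 1.5389
  yellow: (100 − 111.9375)² / 111.9375 = 1.2731
  green: (23 − 37.3125)² / 37.3125 = 5.4901
χ² = 1.5389 + 1.2731 + 5.4901 = 8.3021 ≈ 8.302
Degrees of freedom = 3 − 1 = 2; critical value at α = 0.05 is 5.991.
Since 8.302 > 5.991, we reject the null hypothesis — the data do not fit the 12:3:1 ratio.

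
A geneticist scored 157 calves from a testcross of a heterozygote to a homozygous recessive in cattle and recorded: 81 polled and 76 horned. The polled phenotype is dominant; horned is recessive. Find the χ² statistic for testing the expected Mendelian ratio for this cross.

A testcross of a heterozygote (Aa × aa) gives a 1:1 phenotypic ratio.
The 1:1 ratio has 2 parts, so with N = 157 the expected counts are:
  polled: 157 × 1/2 = 78.5
  horned: 157 × 1/2 = 78.5
χ² = Σ (O − E)² / E
  polled: (81 − 78.5)² / 78.5 = 0.0796
  horned: (76 − 78.5)² / 78.5 = 0.0796
χ² = 0.0796 + 0.0796 = 0.1592 ≈ 0.159

0.159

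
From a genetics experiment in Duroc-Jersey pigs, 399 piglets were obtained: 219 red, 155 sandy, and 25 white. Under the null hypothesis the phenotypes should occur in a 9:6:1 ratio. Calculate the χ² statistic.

0.325

Total ratio parts = 16. Expected numbers out of 399:
  red: 399 × 9/16 = 224.4375
  sandy: 399 × 6/16 = 149.625
  white: 399 × 1/16 = 24.9375
χ² = Σ (O − E)² / E
  red: (219 − 224.4375)² / 224.4375 = 0.1317
  sandy: (155 − 149.625)² / 149.625 = 0.1931
  white: (25 − 24.9375)² / 24.9375 = 0.0002
χ² = 0.1317 + 0.1931 + 0.0002 = 0.325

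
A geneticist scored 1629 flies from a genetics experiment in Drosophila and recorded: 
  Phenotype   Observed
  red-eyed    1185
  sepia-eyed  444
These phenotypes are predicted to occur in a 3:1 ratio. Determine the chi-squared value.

The 3:1 ratio has 4 parts, so with N = 1629 the expected counts are:
  red-eyed: 1629 × 3/4 = 1221.75
  sepia-eyed: 1629 × 1/4 = 407.25
χ² = Σ (O − E)² / E
  red-eyed: (1185 − 1221.75)² / 1221.75 = 1.1054
  sepia-eyed: (444 − 407.25)² / 407.25 = 3.3163
χ² = 1.1054 + 3.3163 = 4.4217 ≈ 4.422

4.422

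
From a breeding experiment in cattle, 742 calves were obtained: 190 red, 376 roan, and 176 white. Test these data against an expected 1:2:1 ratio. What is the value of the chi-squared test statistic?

0.663

Expected counts for N = 742 under a 1:2:1 ratio (total parts = 4):
  red: 742 × 1/4 = 185.5
  roan: 742 × 2/4 = 371
  white: 742 × 1/4 = 185.5
χ² = Σ (O − E)² / E
  red: (190 − 185.5)² / 185.5 = 0.1092
  roan: (376 − 371)² / 371 = 0.0674
  white: (176 − 185.5)² / 185.5 = 0.4865
χ² = 0.1092 + 0.0674 + 0.4865 = 0.6631 ≈ 0.663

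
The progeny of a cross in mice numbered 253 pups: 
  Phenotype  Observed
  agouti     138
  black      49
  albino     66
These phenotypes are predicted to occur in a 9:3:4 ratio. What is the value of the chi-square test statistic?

Expected counts for N = 253 under a 9:3:4 ratio (total parts = 16):
  agouti: 253 × 9/16 = 142.3125
  black: 253 × 3/16 = 47.4375
  albino: 253 × 4/16 = 63.25
χ² = Σ (O − E)² / E
  agouti: (138 − 142.3125)² / 142.3125 = 0.1307
  black: (49 − 47.4375)² / 47.4375 = 0.0515
  albino: (66 − 63.25)² / 63.25 = 0.1196
χ² = 0.1307 + 0.0515 + 0.1196 = 0.3018 ≈ 0.302

0.302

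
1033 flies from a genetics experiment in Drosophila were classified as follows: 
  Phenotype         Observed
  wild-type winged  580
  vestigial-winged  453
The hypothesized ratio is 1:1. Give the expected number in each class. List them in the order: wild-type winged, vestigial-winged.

Total ratio parts = 2. Expected numbers out of 1033:
  wild-type winged: 1033 × 1/2 = 516.5
  vestigial-winged: 1033 × 1/2 = 516.5

516.5, 516.5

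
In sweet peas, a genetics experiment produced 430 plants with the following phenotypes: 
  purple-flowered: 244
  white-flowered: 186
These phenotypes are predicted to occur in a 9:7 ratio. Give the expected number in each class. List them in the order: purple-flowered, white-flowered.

The 9:7 ratio has 16 parts, so with N = 430 the expected counts are:
  purple-flowered: 430 × 9/16 = 241.875
  white-flowered: 430 × 7/16 = 188.125

241.875, 188.125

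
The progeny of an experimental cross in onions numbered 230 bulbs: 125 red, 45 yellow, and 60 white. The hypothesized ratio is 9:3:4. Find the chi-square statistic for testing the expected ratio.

0.338

Expected counts for N = 230 under a 9:3:4 ratio (total parts = 16):
  red: 230 × 9/16 = 129.375
  yellow: 230 × 3/16 = 43.125
  white: 230 × 4/16 = 57.5
χ² = Σ (O − E)² / E
  red: (125 − 129.375)² / 129.375 = 0.1479
  yellow: (45 − 43.125)² / 43.125 = 0.0815
  white: (60 − 57.5)² / 57.5 = 0.1087
χ² = 0.1479 + 0.0815 + 0.1087 = 0.3381 ≈ 0.338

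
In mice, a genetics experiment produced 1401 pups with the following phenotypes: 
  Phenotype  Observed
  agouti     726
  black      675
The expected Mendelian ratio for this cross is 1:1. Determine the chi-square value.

Total ratio parts = 2. Expected numbers out of 1401:
  agouti: 1401 × 1/2 = 700.5
  black: 1401 × 1/2 = 700.5
χ² = Σ (O − E)² / E
  agouti: (726 − 700.5)² / 700.5 = 0.9283
  black: (675 − 700.5)² / 700.5 = 0.9283
χ² = 0.9283 + 0.9283 = 1.8566 ≈ 1.857

1.857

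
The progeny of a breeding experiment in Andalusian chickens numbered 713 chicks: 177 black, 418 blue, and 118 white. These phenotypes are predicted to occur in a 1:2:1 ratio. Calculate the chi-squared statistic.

30.983

Total ratio parts = 4. Expected numbers out of 713:
  black: 713 × 1/4 = 178.25
  blue: 713 × 2/4 = 356.5
  white: 713 × 1/4 = 178.25
χ² = Σ (O − E)² / E
  black: (177 − 178.25)² / 178.25 = 0.0088
  blue: (418 − 356.5)² / 356.5 = 10.6094
  white: (118 − 178.25)² / 178.25 = 20.3650
χ² = 0.0088 + 10.6094 + 20.3650 = 30.9832 ≈ 30.983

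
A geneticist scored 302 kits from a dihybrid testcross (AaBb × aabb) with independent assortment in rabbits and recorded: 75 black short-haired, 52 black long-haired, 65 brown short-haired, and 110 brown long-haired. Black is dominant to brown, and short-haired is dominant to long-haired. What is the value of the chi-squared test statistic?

A dihybrid testcross with independent assortment gives a 1:1:1:1 ratio.
The 1:1:1:1 ratio has 4 parts, so with N = 302 the expected counts are:
  black short-haired: 302 × 1/4 = 75.5
  black long-haired: 302 × 1/4 = 75.5
  brown short-haired: 302 × 1/4 = 75.5
  brown long-haired: 302 × 1/4 = 75.5
χ² = Σ (O − E)² / E
  black short-haired: (75 − 75.5)² / 75.5 = 0.0033
  black long-haired: (52 − 75.5)² / 75.5 = 7.3146
  brown short-haired: (65 − 75.5)² / 75.5 = 1.4603
  brown long-haired: (110 − 75.5)² / 75.5 = 15.7649
χ² = 0.0033 + 7.3146 + 1.4603 + 15.7649 = 24.5431 ≈ 24.543

24.543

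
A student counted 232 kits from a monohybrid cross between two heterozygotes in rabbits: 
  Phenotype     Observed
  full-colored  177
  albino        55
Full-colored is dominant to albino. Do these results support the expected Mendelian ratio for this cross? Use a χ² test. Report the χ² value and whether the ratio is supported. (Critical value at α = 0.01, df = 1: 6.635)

For a monohybrid cross between heterozygotes with complete dominance, the expected phenotypic ratio is 3:1.
The 3:1 ratio has 4 parts, so with N = 232 the expected counts are:
  full-colored: 232 × 3/4 = 174
  albino: 232 × 1/4 = 58
χ² = Σ (O − E)² / E
  full-colored: (177 − 174)² / 174 = 0.0517
  albino: (55 − 58)² / 58 = 0.1552
χ² = 0.0517 + 0.1552 = 0.2069 ≈ 0.207
Degrees of freedom = 2 − 1 = 1; critical value at α = 0.01 is 6.635.
Since 0.207 < 6.635, we fail to reject the null hypothesis — the data are consistent with the 3:1 ratio.

0.207; consistent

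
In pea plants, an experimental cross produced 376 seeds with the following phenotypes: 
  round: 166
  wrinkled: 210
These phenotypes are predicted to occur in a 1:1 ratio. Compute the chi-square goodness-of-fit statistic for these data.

The 1:1 ratio has 2 parts, so with N = 376 the expected counts are:
  round: 376 × 1/2 = 188
  wrinkled: 376 × 1/2 = 188
χ² = Σ (O − E)² / E
  round: (166 − 188)² / 188 = 2.5745
  wrinkled: (210 − 188)² / 188 = 2.5745
χ² = 2.5745 + 2.5745 = 5.149

5.149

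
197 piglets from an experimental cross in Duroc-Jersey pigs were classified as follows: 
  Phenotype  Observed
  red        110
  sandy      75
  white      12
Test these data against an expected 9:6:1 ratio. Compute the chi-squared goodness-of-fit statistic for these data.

0.031

Expected counts for N = 197 under a 9:6:1 ratio (total parts = 16):
  red: 197 × 9/16 = 110.8125
  sandy: 197 × 6/16 = 73.875
  white: 197 × 1/16 = 12.3125
χ² = Σ (O − E)² / E
  red: (110 − 110.8125)² / 110.8125 = 0.0060
  sandy: (75 − 73.875)² / 73.875 = 0.0171
  white: (12 − 12.3125)² / 12.3125 = 0.0079
χ² = 0.0060 + 0.0171 + 0.0079 = 0.031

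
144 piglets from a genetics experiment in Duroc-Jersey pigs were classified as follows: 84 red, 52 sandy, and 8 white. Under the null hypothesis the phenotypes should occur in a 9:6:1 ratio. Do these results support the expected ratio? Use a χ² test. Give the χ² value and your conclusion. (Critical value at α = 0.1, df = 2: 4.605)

Expected counts for N = 144 under a 9:6:1 ratio (total parts = 16):
  red: 144 × 9/16 = 81
  sandy: 144 × 6/16 = 54
  white: 144 × 1/16 = 9
χ² = Σ (O − E)² / E
  red: (84 − 81)² / 81 = 0.1111
  sandy: (52 − 54)² / 54 = 0.0741
  white: (8 − 9)² / 9 = 0.1111
χ² = 0.1111 + 0.0741 + 0.1111 = 0.2963 ≈ 0.296
Degrees of freedom = 3 − 1 = 2; critical value at α = 0.1 is 4.605.
Since 0.296 < 4.605, we fail to reject the null hypothesis — the data are consistent with the 9:6:1 ratio.

0.296; consistent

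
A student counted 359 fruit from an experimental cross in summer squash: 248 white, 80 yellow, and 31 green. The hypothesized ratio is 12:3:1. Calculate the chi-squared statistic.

7.336

Under the 12:3:1 hypothesis (Σ ratio = 16, N = 359):
  white: 359 × 12/16 = 269.25
  yellow: 359 × 3/16 = 67.3125
  green: 359 × 1/16 = 22.4375
χ² = Σ (O − E)² / E
  white: (248 − 269.25)² / 269.25 = 1.6771
  yellow: (80 − 67.3125)² / 67.3125 = 2.3914
  green: (31 − 22.4375)² / 22.4375 = 3.2676
χ² = 1.6771 + 2.3914 + 3.2676 = 7.3361 ≈ 7.336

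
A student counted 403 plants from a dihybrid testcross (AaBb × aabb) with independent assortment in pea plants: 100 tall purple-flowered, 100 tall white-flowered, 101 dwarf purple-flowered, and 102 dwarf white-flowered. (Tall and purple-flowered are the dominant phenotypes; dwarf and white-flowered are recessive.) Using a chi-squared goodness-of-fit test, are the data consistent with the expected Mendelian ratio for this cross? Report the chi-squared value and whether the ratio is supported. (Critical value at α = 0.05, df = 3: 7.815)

0.027; consistent

A dihybrid testcross with independent assortment gives a 1:1:1:1 ratio.
The 1:1:1:1 ratio has 4 parts, so with N = 403 the expected counts are:
  tall purple-flowered: 403 × 1/4 = 100.75
  tall white-flowered: 403 × 1/4 = 100.75
  dwarf purple-flowered: 403 × 1/4 = 100.75
  dwarf white-flowered: 403 × 1/4 = 100.75
χ² = Σ (O − E)² / E
  tall purple-flowered: (100 − 100.75)² / 100.75 = 0.0056
  tall white-flowered: (100 − 100.75)² / 100.75 = 0.0056
  dwarf purple-flowered: (101 − 100.75)² / 100.75 = 0.0006
  dwarf white-flowered: (102 − 100.75)² / 100.75 = 0.0155
χ² = 0.0056 + 0.0056 + 0.0006 + 0.0155 = 0.0273 ≈ 0.027
Degrees of freedom = 4 − 1 = 3; critical value at α = 0.05 is 7.815.
Since 0.027 < 7.815, we fail to reject the null hypothesis — the data are consistent with the 1:1:1:1 ratio.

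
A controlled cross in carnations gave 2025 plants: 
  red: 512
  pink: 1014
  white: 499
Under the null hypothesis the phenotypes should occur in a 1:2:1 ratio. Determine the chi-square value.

Expected counts for N = 2025 under a 1:2:1 ratio (total parts = 4):
  red: 2025 × 1/4 = 506.25
  pink: 2025 × 2/4 = 1012.5
  white: 2025 × 1/4 = 506.25
χ² = Σ (O − E)² / E
  red: (512 − 506.25)² / 506.25 = 0.0653
  pink: (1014 − 1012.5)² / 1012.5 = 0.0022
  white: (499 − 506.25)² / 506.25 = 0.1038
χ² = 0.0653 + 0.0022 + 0.1038 = 0.1713 ≈ 0.171

0.171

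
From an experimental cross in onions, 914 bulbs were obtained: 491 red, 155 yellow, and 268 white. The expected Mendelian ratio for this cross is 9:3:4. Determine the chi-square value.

9.433

Under the 9:3:4 hypothesis (Σ ratio = 16, N = 914):
  red: 914 × 9/16 = 514.125
  yellow: 914 × 3/16 = 171.375
  white: 914 × 4/16 = 228.5
χ² = Σ (O − E)² / E
  red: (491 − 514.125)² / 514.125 = 1.0401
  yellow: (155 − 171.375)² / 171.375 = 1.5646
  white: (268 − 228.5)² / 228.5 = 6.8282
χ² = 1.0401 + 1.5646 + 6.8282 = 9.4329 ≈ 9.433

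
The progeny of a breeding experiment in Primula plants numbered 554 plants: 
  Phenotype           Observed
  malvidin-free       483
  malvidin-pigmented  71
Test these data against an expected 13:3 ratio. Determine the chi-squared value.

12.806

Under the 13:3 hypothesis (Σ ratio = 16, N = 554):
  malvidin-free: 554 × 13/16 = 450.125
  malvidin-pigmented: 554 × 3/16 = 103.875
χ² = Σ (O − E)² / E
  malvidin-free: (483 − 450.125)² / 450.125 = 2.4010
  malvidin-pigmented: (71 − 103.875)² / 103.875 = 10.4045
χ² = 2.4010 + 10.4045 = 12.8055 ≈ 12.806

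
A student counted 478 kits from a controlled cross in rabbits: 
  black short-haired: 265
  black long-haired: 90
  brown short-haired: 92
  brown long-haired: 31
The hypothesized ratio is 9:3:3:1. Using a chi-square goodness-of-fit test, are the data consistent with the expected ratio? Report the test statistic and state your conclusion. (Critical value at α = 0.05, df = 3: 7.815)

The 9:3:3:1 ratio has 16 parts, so with N = 478 the expected counts are:
  black short-haired: 478 × 9/16 = 268.875
  black long-haired: 478 × 3/16 = 89.625
  brown short-haired: 478 × 3/16 = 89.625
  brown long-haired: 478 × 1/16 = 29.875
χ² = Σ (O − E)² / E
  black short-haired: (265 − 268.875)² / 268.875 = 0.0558
  black long-haired: (90 − 89.625)² / 89.625 = 0.0016
  brown short-haired: (92 − 89.625)² / 89.625 = 0.0629
  brown long-haired: (31 − 29.875)² / 29.875 = 0.0424
χ² = 0.0558 + 0.0016 + 0.0629 + 0.0424 = 0.1627 ≈ 0.163
Degrees of freedom = 4 − 1 = 3; critical value at α = 0.05 is 7.815.
Since 0.163 < 7.815, we fail to reject the null hypothesis — the data are consistent with the 9:3:3:1 ratio.

0.163; consistent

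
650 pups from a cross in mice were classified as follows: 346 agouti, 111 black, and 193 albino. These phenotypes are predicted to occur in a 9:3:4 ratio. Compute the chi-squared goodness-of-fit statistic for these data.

7.748

Under the 9:3:4 hypothesis (Σ ratio = 16, N = 650):
  agouti: 650 × 9/16 = 365.625
  black: 650 × 3/16 = 121.875
  albino: 650 × 4/16 = 162.5
χ² = Σ (O − E)² / E
  agouti: (346 − 365.625)² / 365.625 = 1.0534
  black: (111 − 121.875)² / 121.875 = 0.9704
  albino: (193 − 162.5)² / 162.5 = 5.7246
χ² = 1.0534 + 0.9704 + 5.7246 = 7.7484 ≈ 7.748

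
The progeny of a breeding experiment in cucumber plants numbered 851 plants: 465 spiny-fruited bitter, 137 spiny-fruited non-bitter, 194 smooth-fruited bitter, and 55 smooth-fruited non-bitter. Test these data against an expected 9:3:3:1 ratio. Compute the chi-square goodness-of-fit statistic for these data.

The 9:3:3:1 ratio has 16 parts, so with N = 851 the expected counts are:
  spiny-fruited bitter: 851 × 9/16 = 478.6875
  spiny-fruited non-bitter: 851 × 3/16 = 159.5625
  smooth-fruited bitter: 851 × 3/16 = 159.5625
  smooth-fruited non-bitter: 851 × 1/16 = 53.1875
χ² = Σ (O − E)² / E
  spiny-fruited bitter: (465 − 478.6875)² / 478.6875 = 0.3914
  spiny-fruited non-bitter: (137 − 159.5625)² / 159.5625 = 3.1904
  smooth-fruited bitter: (194 − 159.5625)² / 159.5625 = 7.4325
  smooth-fruited non-bitter: (55 − 53.1875)² / 53.1875 = 0.0618
χ² = 0.3914 + 3.1904 + 7.4325 + 0.0618 = 11.0761 ≈ 11.076

11.076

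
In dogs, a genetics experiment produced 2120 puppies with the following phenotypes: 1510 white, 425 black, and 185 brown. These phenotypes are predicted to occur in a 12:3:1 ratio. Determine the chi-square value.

Total ratio parts = 16. Expected numbers out of 2120:
  white: 2120 × 12/16 = 1590
  black: 2120 × 3/16 = 397.5
  brown: 2120 × 1/16 = 132.5
χ² = Σ (O − E)² / E
  white: (1510 − 1590)² / 1590 = 4.0252
  black: (425 − 397.5)² / 397.5 = 1.9025
  brown: (185 − 132.5)² / 132.5 = 20.8019
χ² = 4.0252 + 1.9025 + 20.8019 = 26.7296 ≈ 26.730

26.730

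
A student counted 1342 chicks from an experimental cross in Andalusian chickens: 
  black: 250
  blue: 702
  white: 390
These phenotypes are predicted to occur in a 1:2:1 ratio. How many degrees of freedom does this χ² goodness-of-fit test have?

2

A goodness-of-fit test with 3 phenotype classes has df = 3 − 1 = 2.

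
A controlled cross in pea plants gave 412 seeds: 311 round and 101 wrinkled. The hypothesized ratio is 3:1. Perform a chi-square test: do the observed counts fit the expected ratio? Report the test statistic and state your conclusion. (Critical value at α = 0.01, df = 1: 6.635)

The 3:1 ratio has 4 parts, so with N = 412 the expected counts are:
  round: 412 × 3/4 = 309
  wrinkled: 412 × 1/4 = 103
χ² = Σ (O − E)² / E
  round: (311 − 309)² / 309 = 0.0129
  wrinkled: (101 − 103)² / 103 = 0.0388
χ² = 0.0129 + 0.0388 = 0.0517 ≈ 0.052
Degrees of freedom = 2 − 1 = 1; critical value at α = 0.01 is 6.635.
Since 0.052 < 6.635, we fail to reject the null hypothesis — the data are consistent with the 3:1 ratio.

0.052; consistent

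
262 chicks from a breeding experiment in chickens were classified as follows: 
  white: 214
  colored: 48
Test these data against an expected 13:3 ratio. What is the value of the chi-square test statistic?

0.032

Under the 13:3 hypothesis (Σ ratio = 16, N = 262):
  white: 262 × 13/16 = 212.875
  colored: 262 × 3/16 = 49.125
χ² = Σ (O − E)² / E
  white: (214 − 212.875)² / 212.875 = 0.0059
  colored: (48 − 49.125)² / 49.125 = 0.0258
χ² = 0.0059 + 0.0258 = 0.0317 ≈ 0.032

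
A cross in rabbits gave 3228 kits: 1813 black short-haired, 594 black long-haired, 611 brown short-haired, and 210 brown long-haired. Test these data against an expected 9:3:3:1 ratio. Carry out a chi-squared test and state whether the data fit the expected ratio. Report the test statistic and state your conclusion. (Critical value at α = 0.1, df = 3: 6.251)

Total ratio parts = 16. Expected numbers out of 3228:
  black short-haired: 3228 × 9/16 = 1815.75
  black long-haired: 3228 × 3/16 = 605.25
  brown short-haired: 3228 × 3/16 = 605.25
  brown long-haired: 3228 × 1/16 = 201.75
χ² = Σ (O − E)² / E
  black short-haired: (1813 − 1815.75)² / 1815.75 = 0.0042
  black long-haired: (594 − 605.25)² / 605.25 = 0.2091
  brown short-haired: (611 − 605.25)² / 605.25 = 0.0546
  brown long-haired: (210 − 201.75)² / 201.75 = 0.3374
χ² = 0.0042 + 0.2091 + 0.0546 + 0.3374 = 0.6053 ≈ 0.605
Degrees of freedom = 4 − 1 = 3; critical value at α = 0.1 is 6.251.
Since 0.605 < 6.251, we fail to reject the null hypothesis — the data are consistent with the 9:3:3:1 ratio.

0.605; consistent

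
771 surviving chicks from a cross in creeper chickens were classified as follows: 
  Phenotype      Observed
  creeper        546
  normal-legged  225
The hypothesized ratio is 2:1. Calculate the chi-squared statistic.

5.977

The 2:1 ratio has 3 parts, so with N = 771 the expected counts are:
  creeper: 771 × 2/3 = 514
  normal-legged: 771 × 1/3 = 257
χ² = Σ (O − E)² / E
  creeper: (546 − 514)² / 514 = 1.9922
  normal-legged: (225 − 257)² / 257 = 3.9844
χ² = 1.9922 + 3.9844 = 5.9766 ≈ 5.977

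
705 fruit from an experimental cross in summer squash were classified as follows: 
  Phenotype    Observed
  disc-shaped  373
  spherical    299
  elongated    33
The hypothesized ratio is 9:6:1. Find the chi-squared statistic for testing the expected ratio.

8.712

Under the 9:6:1 hypothesis (Σ ratio = 16, N = 705):
  disc-shaped: 705 × 9/16 = 396.5625
  spherical: 705 × 6/16 = 264.375
  elongated: 705 × 1/16 = 44.0625
χ² = Σ (O − E)² / E
  disc-shaped: (373 − 396.5625)² / 396.5625 = 1.4000
  spherical: (299 − 264.375)² / 264.375 = 4.5348
  elongated: (33 − 44.0625)² / 44.0625 = 2.7774
χ² = 1.4000 + 4.5348 + 2.7774 = 8.7122 ≈ 8.712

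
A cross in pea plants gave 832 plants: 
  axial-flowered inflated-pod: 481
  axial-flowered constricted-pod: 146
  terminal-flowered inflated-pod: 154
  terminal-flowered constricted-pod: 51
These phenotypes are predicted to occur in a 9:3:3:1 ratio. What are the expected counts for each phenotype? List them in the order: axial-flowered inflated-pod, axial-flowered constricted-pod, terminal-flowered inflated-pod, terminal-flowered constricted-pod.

468, 156, 156, 52

The 9:3:3:1 ratio has 16 parts, so with N = 832 the expected counts are:
  axial-flowered inflated-pod: 832 × 9/16 = 468
  axial-flowered constricted-pod: 832 × 3/16 = 156
  terminal-flowered inflated-pod: 832 × 3/16 = 156
  terminal-flowered constricted-pod: 832 × 1/16 = 52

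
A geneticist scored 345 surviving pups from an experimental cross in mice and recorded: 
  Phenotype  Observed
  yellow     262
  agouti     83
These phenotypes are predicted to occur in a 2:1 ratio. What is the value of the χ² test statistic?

Expected counts for N = 345 under a 2:1 ratio (total parts = 3):
  yellow: 345 × 2/3 = 230
  agouti: 345 × 1/3 = 115
χ² = Σ (O − E)² / E
  yellow: (262 − 230)² / 230 = 4.4522
  agouti: (83 − 115)² / 115 = 8.9043
χ² = 4.4522 + 8.9043 = 13.3565 ≈ 13.357

13.357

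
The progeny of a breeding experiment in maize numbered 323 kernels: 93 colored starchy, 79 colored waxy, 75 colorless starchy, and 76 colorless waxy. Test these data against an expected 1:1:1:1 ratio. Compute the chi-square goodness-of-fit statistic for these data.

2.585

Expected counts for N = 323 under a 1:1:1:1 ratio (total parts = 4):
  colored starchy: 323 × 1/4 = 80.75
  colored waxy: 323 × 1/4 = 80.75
  colorless starchy: 323 × 1/4 = 80.75
  colorless waxy: 323 × 1/4 = 80.75
χ² = Σ (O − E)² / E
  colored starchy: (93 − 80.75)² / 80.75 = 1.8584
  colored waxy: (79 − 80.75)² / 80.75 = 0.0379
  colorless starchy: (75 − 80.75)² / 80.75 = 0.4094
  colorless waxy: (76 − 80.75)² / 80.75 = 0.2794
χ² = 1.8584 + 0.0379 + 0.4094 + 0.2794 = 2.5851 ≈ 2.585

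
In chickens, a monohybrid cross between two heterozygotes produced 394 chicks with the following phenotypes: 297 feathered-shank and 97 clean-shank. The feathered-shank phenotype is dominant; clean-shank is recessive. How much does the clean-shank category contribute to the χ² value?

For a monohybrid cross between heterozygotes with complete dominance, the expected phenotypic ratio is 3:1.
The 3:1 ratio has 4 parts, so with N = 394 the expected counts are:
  feathered-shank: 394 × 3/4 = 295.5
  clean-shank: 394 × 1/4 = 98.5
Contribution of clean-shank: (97 − 98.5)² / 98.5 = 0.0228

0.023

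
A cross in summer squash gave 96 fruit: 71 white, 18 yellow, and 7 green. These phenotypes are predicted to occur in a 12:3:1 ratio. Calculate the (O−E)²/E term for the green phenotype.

0.167

Total ratio parts = 16. Expected numbers out of 96:
  white: 96 × 12/16 = 72
  yellow: 96 × 3/16 = 18
  green: 96 × 1/16 = 6
Contribution of green: (7 − 6)² / 6 = 0.1667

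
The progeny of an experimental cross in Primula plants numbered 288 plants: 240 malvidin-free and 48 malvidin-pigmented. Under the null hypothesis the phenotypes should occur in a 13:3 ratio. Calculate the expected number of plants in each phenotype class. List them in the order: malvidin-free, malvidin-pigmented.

234, 54

The 13:3 ratio has 16 parts, so with N = 288 the expected counts are:
  malvidin-free: 288 × 13/16 = 234
  malvidin-pigmented: 288 × 3/16 = 54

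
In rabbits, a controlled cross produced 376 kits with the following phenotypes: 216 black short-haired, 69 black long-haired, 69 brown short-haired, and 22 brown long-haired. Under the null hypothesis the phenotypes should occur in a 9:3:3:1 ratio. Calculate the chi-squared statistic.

Total ratio parts = 16. Expected numbers out of 376:
  black short-haired: 376 × 9/16 = 211.5
  black long-haired: 376 × 3/16 = 70.5
  brown short-haired: 376 × 3/16 = 70.5
  brown long-haired: 376 × 1/16 = 23.5
χ² = Σ (O − E)² / E
  black short-haired: (216 − 211.5)² / 211.5 = 0.0957
  black long-haired: (69 − 70.5)² / 70.5 = 0.0319
  brown short-haired: (69 − 70.5)² / 70.5 = 0.0319
  brown long-haired: (22 − 23.5)² / 23.5 = 0.0957
χ² = 0.0957 + 0.0319 + 0.0319 + 0.0957 = 0.2552 ≈ 0.255

0.255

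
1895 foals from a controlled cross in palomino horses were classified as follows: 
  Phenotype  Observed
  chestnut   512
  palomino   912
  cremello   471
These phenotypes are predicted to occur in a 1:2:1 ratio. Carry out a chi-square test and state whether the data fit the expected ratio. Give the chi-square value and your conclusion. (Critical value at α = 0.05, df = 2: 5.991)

Under the 1:2:1 hypothesis (Σ ratio = 4, N = 1895):
  chestnut: 1895 × 1/4 = 473.75
  palomino: 1895 × 2/4 = 947.5
  cremello: 1895 × 1/4 = 473.75
χ² = Σ (O − E)² / E
  chestnut: (512 − 473.75)² / 473.75 = 3.0883
  palomino: (912 − 947.5)² / 947.5 = 1.3301
  cremello: (471 − 473.75)² / 473.75 = 0.0160
χ² = 3.0883 + 1.3301 + 0.0160 = 4.4344 ≈ 4.434
Degrees of freedom = 3 − 1 = 2; critical value at α = 0.05 is 5.991.
Since 4.434 < 5.991, we fail to reject the null hypothesis — the data are consistent with the 1:2:1 ratio.

4.434; consistent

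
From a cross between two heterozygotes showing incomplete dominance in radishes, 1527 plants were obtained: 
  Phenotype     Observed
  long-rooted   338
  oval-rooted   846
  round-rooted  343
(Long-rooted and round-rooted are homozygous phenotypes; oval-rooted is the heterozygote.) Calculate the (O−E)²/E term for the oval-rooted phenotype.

With incomplete dominance, a heterozygote × heterozygote cross gives a 1:2:1 phenotypic ratio.
Total ratio parts = 4. Expected numbers out of 1527:
  long-rooted: 1527 × 1/4 = 381.75
  oval-rooted: 1527 × 2/4 = 763.5
  round-rooted: 1527 × 1/4 = 381.75
Contribution of oval-rooted: (846 − 763.5)² / 763.5 = 8.9145

8.915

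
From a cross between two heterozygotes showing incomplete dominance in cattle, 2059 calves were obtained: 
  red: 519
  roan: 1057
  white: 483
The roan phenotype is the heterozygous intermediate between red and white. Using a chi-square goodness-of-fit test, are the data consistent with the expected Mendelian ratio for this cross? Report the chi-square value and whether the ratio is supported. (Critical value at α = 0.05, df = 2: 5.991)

With incomplete dominance, a heterozygote × heterozygote cross gives a 1:2:1 phenotypic ratio.
Total ratio parts = 4. Expected numbers out of 2059:
  red: 2059 × 1/4 = 514.75
  roan: 2059 × 2/4 = 1029.5
  white: 2059 × 1/4 = 514.75
χ² = Σ (O − E)² / E
  red: (519 − 514.75)² / 514.75 = 0.0351
  roan: (1057 − 1029.5)² / 1029.5 = 0.7346
  white: (483 − 514.75)² / 514.75 = 1.9584
χ² = 0.0351 + 0.7346 + 1.9584 = 2.7281 ≈ 2.728
Degrees of freedom = 3 − 1 = 2; critical value at α = 0.05 is 5.991.
Since 2.728 < 5.991, we fail to reject the null hypothesis — the data are consistent with the 1:2:1 ratio.

2.728; consistent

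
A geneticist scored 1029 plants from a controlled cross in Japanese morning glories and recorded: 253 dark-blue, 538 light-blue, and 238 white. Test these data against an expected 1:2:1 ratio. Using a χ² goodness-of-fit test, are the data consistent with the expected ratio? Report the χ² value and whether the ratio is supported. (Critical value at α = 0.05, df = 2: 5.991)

2.584; consistent

Under the 1:2:1 hypothesis (Σ ratio = 4, N = 1029):
  dark-blue: 1029 × 1/4 = 257.25
  light-blue: 1029 × 2/4 = 514.5
  white: 1029 × 1/4 = 257.25
χ² = Σ (O − E)² / E
  dark-blue: (253 − 257.25)² / 257.25 = 0.0702
  light-blue: (538 − 514.5)² / 514.5 = 1.0734
  white: (238 − 257.25)² / 257.25 = 1.4405
χ² = 0.0702 + 1.0734 + 1.4405 = 2.5841 ≈ 2.584
Degrees of freedom = 3 − 1 = 2; critical value at α = 0.05 is 5.991.
Since 2.584 < 5.991, we fail to reject the null hypothesis — the data are consistent with the 1:2:1 ratio.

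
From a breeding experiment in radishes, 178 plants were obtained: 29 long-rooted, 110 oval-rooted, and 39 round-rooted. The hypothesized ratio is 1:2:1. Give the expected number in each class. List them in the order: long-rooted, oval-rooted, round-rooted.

Expected counts for N = 178 under a 1:2:1 ratio (total parts = 4):
  long-rooted: 178 × 1/4 = 44.5
  oval-rooted: 178 × 2/4 = 89
  round-rooted: 178 × 1/4 = 44.5

44.5, 89, 44.5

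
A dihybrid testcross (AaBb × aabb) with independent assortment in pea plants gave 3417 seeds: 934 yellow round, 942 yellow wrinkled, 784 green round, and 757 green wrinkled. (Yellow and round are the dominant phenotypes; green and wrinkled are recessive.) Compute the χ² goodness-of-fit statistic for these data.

A dihybrid testcross with independent assortment gives a 1:1:1:1 ratio.
Total ratio parts = 4. Expected numbers out of 3417:
  yellow round: 3417 × 1/4 = 854.25
  yellow wrinkled: 3417 × 1/4 = 854.25
  green round: 3417 × 1/4 = 854.25
  green wrinkled: 3417 × 1/4 = 854.25
χ² = Σ (O − E)² / E
  yellow round: (934 − 854.25)² / 854.25 = 7.4452
  yellow wrinkled: (942 − 854.25)² / 854.25 = 9.0138
  green round: (784 − 854.25)² / 854.25 = 5.7771
  green wrinkled: (757 − 854.25)² / 854.25 = 11.0712
χ² = 7.4452 + 9.0138 + 5.7771 + 11.0712 = 33.3073 ≈ 33.307

33.307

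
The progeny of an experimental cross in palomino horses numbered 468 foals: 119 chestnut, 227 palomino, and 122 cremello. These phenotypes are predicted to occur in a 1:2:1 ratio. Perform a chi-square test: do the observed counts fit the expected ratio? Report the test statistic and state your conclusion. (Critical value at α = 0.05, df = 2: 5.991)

0.457; consistent

Under the 1:2:1 hypothesis (Σ ratio = 4, N = 468):
  chestnut: 468 × 1/4 = 117
  palomino: 468 × 2/4 = 234
  cremello: 468 × 1/4 = 117
χ² = Σ (O − E)² / E
  chestnut: (119 − 117)² / 117 = 0.0342
  palomino: (227 − 234)² / 234 = 0.2094
  cremello: (122 − 117)² / 117 = 0.2137
χ² = 0.0342 + 0.2094 + 0.2137 = 0.4573 ≈ 0.457
Degrees of freedom = 3 − 1 = 2; critical value at α = 0.05 is 5.991.
Since 0.457 < 5.991, we fail to reject the null hypothesis — the data are consistent with the 1:2:1 ratio.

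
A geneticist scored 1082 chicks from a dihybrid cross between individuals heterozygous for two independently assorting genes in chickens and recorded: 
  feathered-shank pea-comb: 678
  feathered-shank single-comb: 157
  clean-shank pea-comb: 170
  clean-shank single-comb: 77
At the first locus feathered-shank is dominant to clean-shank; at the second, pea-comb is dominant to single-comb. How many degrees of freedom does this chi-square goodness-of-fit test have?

A dihybrid F₂ with independent assortment and complete dominance at both loci gives a 9:3:3:1 phenotypic ratio.
A goodness-of-fit test with 4 phenotype classes has df = 4 − 1 = 3.

3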